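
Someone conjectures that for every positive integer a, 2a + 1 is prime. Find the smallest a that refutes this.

We need the least positive integer a for which 2a + 1 is not prime.
a = 1: 2a + 1 = 3, prime.
a = 2: 2a + 1 = 5, prime.
a = 3: 2a + 1 = 7, prime.
a = 4: 2a + 1 = 9 = 3 × 3, composite.
Thus a = 4 disproves the claim, and no smaller a works.

a = 4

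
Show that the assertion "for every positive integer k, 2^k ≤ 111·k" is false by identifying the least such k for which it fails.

k = 11

We need the least positive integer k for which 2^k > 111·k.
For k = 1, 2, 3, 4, 5, 6, 7, 8, 9, 10 the conclusion holds.
k = 11: 2^k = 2048 and 111·k = 1221, so 2048 > 1221.
Thus k = 11 disproves the claim, and no smaller k works.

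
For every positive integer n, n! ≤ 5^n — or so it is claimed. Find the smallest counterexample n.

We need the least positive integer n for which n! > 5^n.
For n = 1, 2, 3, 4, …, 9, 10, 11 the conclusion holds.
n = 12: n! = 479001600 and 5^n = 244140625, so 479001600 > 244140625.

n = 12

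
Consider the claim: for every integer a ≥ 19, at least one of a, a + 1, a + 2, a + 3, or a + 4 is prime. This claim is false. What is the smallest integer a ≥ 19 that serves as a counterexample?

a = 24

The first 5 eligible values, up to a = 23, all satisfy the conclusion.
a = 24: 24 = 2 × 12; 25 = 5 × 5; 26 = 2 × 13; 27 = 3 × 9; 28 = 2 × 14 — all composite.
Hence a = 24 is a counterexample.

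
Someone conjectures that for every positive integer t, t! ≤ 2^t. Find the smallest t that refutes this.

t = 4

t = 1: t! = 1 and 2^t = 2, so 1 ≤ 2.
t = 2: t! = 2 and 2^t = 4, so 2 ≤ 4.
t = 3: t! = 6 and 2^t = 8, so 6 ≤ 8.
t = 4: t! = 24 and 2^t = 16, so 24 > 16.
So t = 4 is the smallest counterexample.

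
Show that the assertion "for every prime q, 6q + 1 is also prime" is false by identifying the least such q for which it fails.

q = 19

We need the least prime q for which 6q + 1 is not prime.
q = 2: 6q + 1 = 13, prime.
q = 3: 6q + 1 = 19, prime.
q = 5: 6q + 1 = 31, prime.
q = 7: 6q + 1 = 43, prime.
q = 11: 6q + 1 = 67, prime.
q = 13: 6q + 1 = 79, prime.
q = 17: 6q + 1 = 103, prime.
q = 19: 6q + 1 = 115 = 5 × 23, not prime.
So q = 19 is the smallest counterexample.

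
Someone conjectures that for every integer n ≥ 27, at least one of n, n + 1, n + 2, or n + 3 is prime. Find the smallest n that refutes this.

We need the least integer n ≥ 27 for which n, n + 1, n + 2, n + 3 are all composite.
The first 5 eligible values, up to n = 31, all satisfy the conclusion.
n = 32: 32 = 2 × 16; 33 = 3 × 11; 34 = 2 × 17; 35 = 5 × 7 — all composite.

n = 32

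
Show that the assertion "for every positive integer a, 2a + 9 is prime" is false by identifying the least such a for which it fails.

Check each positive integer a in order until 2a + 9 is not prime.
For a = 1, 2 the conclusion holds.
a = 3: 2a + 9 = 15 = 3 × 5, composite.

a = 3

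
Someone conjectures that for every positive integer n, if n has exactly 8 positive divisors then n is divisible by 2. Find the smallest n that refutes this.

Check each positive integer n in order until n has exactly 8 positive divisors but n is not divisible by 2.
The first 12 eligible values, up to n = 104, all satisfy the conclusion.
n = 105: τ(105) = 8; 105 mod 2 = 1.

n = 105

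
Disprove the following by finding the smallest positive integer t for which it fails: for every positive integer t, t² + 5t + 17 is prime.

We need the least positive integer t for which t² + 5t + 17 is not prime.
For t = 1, 2, 3, 4, 5, 6, 7 the conclusion holds.
t = 8: t² + 5t + 17 = 121 = 11 × 11, composite.
Hence t = 8 is a counterexample.

t = 8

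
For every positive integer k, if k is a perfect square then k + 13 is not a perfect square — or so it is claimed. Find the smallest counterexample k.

k = 36

We need the least positive integer k for which k is a perfect square but k + 13 is a perfect square.
k = 1: 1 + 13 = 14, not a perfect square.
k = 4: 4 + 13 = 17, not a perfect square.
k = 9: 9 + 13 = 22, not a perfect square.
k = 16: 16 + 13 = 29, not a perfect square.
k = 25: 25 + 13 = 38, not a perfect square.
k = 36: 36 = 6² and 36 + 13 = 49 = 7².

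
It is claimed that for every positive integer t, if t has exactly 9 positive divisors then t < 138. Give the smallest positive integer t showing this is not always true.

t = 196

A counterexample is any positive integer t such that t has exactly 9 positive divisors but the claim fails; we check each in order.
For t = 36, 100 the conclusion holds.
t = 196: τ(196) = 9; 196 ≥ 138.
Thus t = 196 disproves the claim, and no smaller t works.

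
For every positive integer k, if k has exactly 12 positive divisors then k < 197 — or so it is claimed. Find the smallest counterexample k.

Check each positive integer k in order until k has exactly 12 positive divisors but the claim fails.
For k = 60, 72, 84, 90, …, 150, 156, 160 the conclusion holds.
k = 198: τ(198) = 12; 198 ≥ 197.

k = 198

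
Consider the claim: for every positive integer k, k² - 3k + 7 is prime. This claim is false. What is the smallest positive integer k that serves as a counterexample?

Check each positive integer k in order until k² - 3k + 7 is not prime.
k = 1: k² - 3k + 7 = 5, prime.
k = 2: k² - 3k + 7 = 5, prime.
k = 3: k² - 3k + 7 = 7, prime.
k = 4: k² - 3k + 7 = 11, prime.
k = 5: k² - 3k + 7 = 17, prime.
k = 6: k² - 3k + 7 = 25 = 5 × 5, composite.

k = 6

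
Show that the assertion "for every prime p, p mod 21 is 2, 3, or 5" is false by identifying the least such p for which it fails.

p = 7

Check each prime p in order until the claim fails.
p = 2: 2 mod 21 = 2.
p = 3: 3 mod 21 = 3.
p = 5: 5 mod 21 = 5.
p = 7: 7 mod 21 = 7 — not in {2, 3, 5}.
So p = 7 is the smallest counterexample.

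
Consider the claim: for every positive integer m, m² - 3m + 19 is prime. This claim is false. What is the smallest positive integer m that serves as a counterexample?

m = 18

For m = 1, 2, 3, 4, …, 15, 16, 17 the conclusion holds.
m = 18: m² - 3m + 19 = 289 = 17 × 17, composite.
So m = 18 is the smallest counterexample.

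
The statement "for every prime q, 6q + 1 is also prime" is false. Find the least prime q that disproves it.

q = 19

A counterexample is any prime q such that 6q + 1 is not prime; we check each in order.
q = 2: 6q + 1 = 13, prime.
q = 3: 6q + 1 = 19, prime.
q = 5: 6q + 1 = 31, prime.
q = 7: 6q + 1 = 43, prime.
q = 11: 6q + 1 = 67, prime.
q = 13: 6q + 1 = 79, prime.
q = 17: 6q + 1 = 103, prime.
q = 19: 6q + 1 = 115 = 5 × 23, not prime.
Thus q = 19 disproves the claim, and no smaller q works.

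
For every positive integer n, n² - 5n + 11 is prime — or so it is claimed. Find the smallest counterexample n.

n = 7

A counterexample is any positive integer n such that n² - 5n + 11 is not prime; we check each in order.
The first 6 eligible values, up to n = 6, all satisfy the conclusion.
n = 7: n² - 5n + 11 = 25 = 5 × 5, composite.
Hence n = 7 is a counterexample.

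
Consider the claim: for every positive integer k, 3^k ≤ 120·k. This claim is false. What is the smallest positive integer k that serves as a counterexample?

A counterexample is any positive integer k such that 3^k > 120·k; we check each in order.
For k = 1, 2, 3, 4, 5 the conclusion holds.
k = 6: 3^k = 729 and 120·k = 720, so 729 > 720.

k = 6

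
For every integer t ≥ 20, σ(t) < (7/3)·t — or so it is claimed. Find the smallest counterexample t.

Check each integer t ≥ 20 in order until the claim fails.
The first 4 eligible values, up to t = 23, all satisfy the conclusion.
t = 24: σ(24) = 60; 60 ≥ 56.
Thus t = 24 disproves the claim, and no smaller t works.

t = 24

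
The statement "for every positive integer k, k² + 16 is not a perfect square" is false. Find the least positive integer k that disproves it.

k = 3

We need the least positive integer k for which k² + 16 is a perfect square.
For k = 1, 2 the conclusion holds.
k = 3: 3² + 16 = 25 = 5², a perfect square.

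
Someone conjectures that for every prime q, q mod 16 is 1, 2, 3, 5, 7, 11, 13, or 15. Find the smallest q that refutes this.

q = 41

For q = 2, 3, 5, 7, …, 29, 31, 37 the conclusion holds.
q = 41: 41 mod 16 = 9 — not in {1, 2, 3, 5, 7, 11, 13, 15}.
So q = 41 is the smallest counterexample.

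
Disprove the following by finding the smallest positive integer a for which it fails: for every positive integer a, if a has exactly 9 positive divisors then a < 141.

a = 196

We need the least positive integer a for which a has exactly 9 positive divisors but the claim fails.
a = 36: τ(36) = 9; 36 < 141.
a = 100: τ(100) = 9; 100 < 141.
a = 196: τ(196) = 9; 196 ≥ 141.
So a = 196 is the smallest counterexample.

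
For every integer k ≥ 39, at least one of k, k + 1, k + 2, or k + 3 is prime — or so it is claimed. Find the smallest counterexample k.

k = 48

For k = 39, 40, 41, 42, 43, 44, 45, 46, 47 the conclusion holds.
k = 48: 48 = 2 × 24; 49 = 7 × 7; 50 = 2 × 25; 51 = 3 × 17 — all composite.
So k = 48 is the smallest counterexample.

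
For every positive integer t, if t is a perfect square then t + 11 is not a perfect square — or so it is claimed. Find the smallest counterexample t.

t = 25

Check each positive integer t in order until t is a perfect square but t + 11 is a perfect square.
For t = 1, 4, 9, 16 the conclusion holds.
t = 25: 25 = 5² and 25 + 11 = 36 = 6².
Hence t = 25 is a counterexample.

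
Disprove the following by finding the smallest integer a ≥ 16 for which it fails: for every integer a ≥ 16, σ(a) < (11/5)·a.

Check each integer a ≥ 16 in order until the claim fails.
a = 16: σ(16) = 31; 31 < 176/5.
a = 17: σ(17) = 18; 18 < 187/5.
a = 18: σ(18) = 39; 39 < 198/5.
a = 19: σ(19) = 20; 20 < 209/5.
a = 20: σ(20) = 42; 42 < 44.
a = 21: σ(21) = 32; 32 < 231/5.
a = 22: σ(22) = 36; 36 < 242/5.
a = 23: σ(23) = 24; 24 < 253/5.
a = 24: σ(24) = 60; 60 ≥ 264/5.

a = 24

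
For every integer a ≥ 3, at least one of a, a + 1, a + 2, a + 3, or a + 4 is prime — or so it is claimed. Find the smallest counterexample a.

a = 24

Check each integer a ≥ 3 in order until a, a + 1, a + 2, a + 3, a + 4 are all composite.
For a = 3, 4, 5, 6, …, 21, 22, 23 the conclusion holds.
a = 24: 24 = 2 × 12; 25 = 5 × 5; 26 = 2 × 13; 27 = 3 × 9; 28 = 2 × 14 — all composite.
So a = 24 is the smallest counterexample.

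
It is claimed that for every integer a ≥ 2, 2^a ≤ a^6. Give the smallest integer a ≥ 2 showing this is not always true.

For a = 2, 3, 4, 5, …, 27, 28, 29 the conclusion holds.
a = 30: 2^a = 1073741824 and a^6 = 729000000, so 1073741824 > 729000000.
So a = 30 is the smallest counterexample.

a = 30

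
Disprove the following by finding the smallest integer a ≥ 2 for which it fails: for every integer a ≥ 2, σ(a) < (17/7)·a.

The first 22 eligible values, up to a = 23, all satisfy the conclusion.
a = 24: σ(24) = 60; 60 ≥ 408/7.
Hence a = 24 is a counterexample.

a = 24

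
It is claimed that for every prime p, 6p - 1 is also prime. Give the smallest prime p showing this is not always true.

Check each prime p in order until 6p - 1 is not prime.
The first 4 eligible values, up to p = 7, all satisfy the conclusion.
p = 11: 6p - 1 = 65 = 5 × 13, not prime.
So p = 11 is the smallest counterexample.

p = 11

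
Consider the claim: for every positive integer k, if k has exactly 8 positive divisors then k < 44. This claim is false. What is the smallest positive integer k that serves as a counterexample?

k = 24: τ(24) = 8; 24 < 44.
k = 30: τ(30) = 8; 30 < 44.
k = 40: τ(40) = 8; 40 < 44.
k = 42: τ(42) = 8; 42 < 44.
k = 54: τ(54) = 8; 54 ≥ 44.

k = 54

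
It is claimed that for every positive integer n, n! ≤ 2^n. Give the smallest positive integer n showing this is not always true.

We need the least positive integer n for which n! > 2^n.
n = 1: n! = 1 and 2^n = 2, so 1 ≤ 2.
n = 2: n! = 2 and 2^n = 4, so 2 ≤ 4.
n = 3: n! = 6 and 2^n = 8, so 6 ≤ 8.
n = 4: n! = 24 and 2^n = 16, so 24 > 16.

n = 4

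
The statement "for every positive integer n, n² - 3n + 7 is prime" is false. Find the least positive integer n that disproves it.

The first 5 eligible values, up to n = 5, all satisfy the conclusion.
n = 6: n² - 3n + 7 = 25 = 5 × 5, composite.

n = 6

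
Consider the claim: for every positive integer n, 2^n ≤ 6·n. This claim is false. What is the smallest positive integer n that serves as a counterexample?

n = 5

We need the least positive integer n for which 2^n > 6·n.
The first 4 eligible values, up to n = 4, all satisfy the conclusion.
n = 5: 2^n = 32 and 6·n = 30, so 32 > 30.
Thus n = 5 disproves the claim, and no smaller n works.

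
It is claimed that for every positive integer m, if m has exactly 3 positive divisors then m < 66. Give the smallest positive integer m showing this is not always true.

m = 121

We need the least positive integer m for which m has exactly 3 positive divisors but the claim fails.
m = 4: τ(4) = 3; 4 < 66.
m = 9: τ(9) = 3; 9 < 66.
m = 25: τ(25) = 3; 25 < 66.
m = 49: τ(49) = 3; 49 < 66.
m = 121: τ(121) = 3; 121 ≥ 66.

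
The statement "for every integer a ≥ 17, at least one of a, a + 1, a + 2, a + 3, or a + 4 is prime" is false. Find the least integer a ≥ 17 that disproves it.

a = 24

The first 7 eligible values, up to a = 23, all satisfy the conclusion.
a = 24: 24 = 2 × 12; 25 = 5 × 5; 26 = 2 × 13; 27 = 3 × 9; 28 = 2 × 14 — all composite.
So a = 24 is the smallest counterexample.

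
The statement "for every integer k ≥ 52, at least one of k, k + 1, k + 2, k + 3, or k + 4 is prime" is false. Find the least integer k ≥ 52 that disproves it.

For k = 52, 53 the conclusion holds.
k = 54: 54 = 2 × 27; 55 = 5 × 11; 56 = 2 × 28; 57 = 3 × 19; 58 = 2 × 29 — all composite.
Hence k = 54 is a counterexample.

k = 54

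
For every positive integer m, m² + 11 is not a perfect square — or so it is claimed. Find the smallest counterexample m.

m = 5

We need the least positive integer m for which m² + 11 is a perfect square.
m = 1: 1² + 11 = 12, not a perfect square.
m = 2: 2² + 11 = 15, not a perfect square.
m = 3: 3² + 11 = 20, not a perfect square.
m = 4: 4² + 11 = 27, not a perfect square.
m = 5: 5² + 11 = 36 = 6², a perfect square.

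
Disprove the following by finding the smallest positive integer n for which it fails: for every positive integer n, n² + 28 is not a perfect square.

For n = 1, 2, 3, 4, 5 the conclusion holds.
n = 6: 6² + 28 = 64 = 8², a perfect square.
Thus n = 6 disproves the claim, and no smaller n works.

n = 6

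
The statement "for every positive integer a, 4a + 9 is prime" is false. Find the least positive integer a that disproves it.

a = 3

Check each positive integer a in order until 4a + 9 is not prime.
For a = 1, 2 the conclusion holds.
a = 3: 4a + 9 = 21 = 3 × 7, composite.
Hence a = 3 is a counterexample.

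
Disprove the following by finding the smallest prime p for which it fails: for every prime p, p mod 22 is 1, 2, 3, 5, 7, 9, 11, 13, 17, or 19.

p = 37

For p = 2, 3, 5, 7, …, 23, 29, 31 the conclusion holds.
p = 37: 37 mod 22 = 15 — not in {1, 2, 3, 5, 7, 9, 11, 13, 17, 19}.
So p = 37 is the smallest counterexample.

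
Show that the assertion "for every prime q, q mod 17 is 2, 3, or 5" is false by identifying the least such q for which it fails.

q = 7

A counterexample is any prime q such that the claim fails; we check each in order.
q = 2: 2 mod 17 = 2.
q = 3: 3 mod 17 = 3.
q = 5: 5 mod 17 = 5.
q = 7: 7 mod 17 = 7 — not in {2, 3, 5}.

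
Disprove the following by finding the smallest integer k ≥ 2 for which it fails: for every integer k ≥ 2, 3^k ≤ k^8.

For k = 2, 3, 4, 5, …, 20, 21, 22 the conclusion holds.
k = 23: 3^k = 94143178827 and k^8 = 78310985281, so 94143178827 > 78310985281.

k = 23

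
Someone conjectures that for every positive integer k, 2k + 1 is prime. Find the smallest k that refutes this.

k = 4

We need the least positive integer k for which 2k + 1 is not prime.
For k = 1, 2, 3 the conclusion holds.
k = 4: 2k + 1 = 9 = 3 × 3, composite.
Hence k = 4 is a counterexample.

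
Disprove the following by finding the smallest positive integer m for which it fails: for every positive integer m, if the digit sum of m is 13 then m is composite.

m = 67

m = 49: digit sum 13; 49 is composite.
m = 58: digit sum 13; 58 is composite.
m = 67: digit sum 13; 67 is prime, not composite.
Hence m = 67 is a counterexample.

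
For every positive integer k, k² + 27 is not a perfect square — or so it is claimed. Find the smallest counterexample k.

k = 3

A counterexample is any positive integer k such that k² + 27 is a perfect square; we check each in order.
k = 1: 1² + 27 = 28, not a perfect square.
k = 2: 2² + 27 = 31, not a perfect square.
k = 3: 3² + 27 = 36 = 6², a perfect square.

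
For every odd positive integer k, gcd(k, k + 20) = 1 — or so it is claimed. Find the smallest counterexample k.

k = 1: gcd(1, 21) = 1.
k = 3: gcd(3, 23) = 1.
k = 5: gcd(5, 25) = 5.
Hence k = 5 is a counterexample.

k = 5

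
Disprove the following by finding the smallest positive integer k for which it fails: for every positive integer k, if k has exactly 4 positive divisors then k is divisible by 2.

k = 15

Check each positive integer k in order until k has exactly 4 positive divisors but k is not divisible by 2.
k = 6: τ(6) = 4; 6 mod 2 = 0.
k = 8: τ(8) = 4; 8 mod 2 = 0.
k = 10: τ(10) = 4; 10 mod 2 = 0.
k = 14: τ(14) = 4; 14 mod 2 = 0.
k = 15: τ(15) = 4; 15 mod 2 = 1.
So k = 15 is the smallest counterexample.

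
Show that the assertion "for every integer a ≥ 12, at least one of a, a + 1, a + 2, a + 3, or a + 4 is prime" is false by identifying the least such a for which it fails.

a = 24

For a = 12, 13, 14, 15, …, 21, 22, 23 the conclusion holds.
a = 24: 24 = 2 × 12; 25 = 5 × 5; 26 = 2 × 13; 27 = 3 × 9; 28 = 2 × 14 — all composite.
So a = 24 is the smallest counterexample.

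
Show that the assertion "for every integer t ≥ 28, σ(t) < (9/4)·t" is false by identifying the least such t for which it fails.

t = 30

We need the least integer t ≥ 28 for which the claim fails.
t = 28: σ(28) = 56; 56 < 63.
t = 29: σ(29) = 30; 30 < 261/4.
t = 30: σ(30) = 72; 72 ≥ 135/2.
Thus t = 30 disproves the claim, and no smaller t works.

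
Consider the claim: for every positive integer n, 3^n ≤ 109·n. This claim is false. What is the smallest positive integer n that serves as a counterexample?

A counterexample is any positive integer n such that 3^n > 109·n; we check each in order.
n = 1: 3^n = 3 and 109·n = 109, so 3 ≤ 109.
n = 2: 3^n = 9 and 109·n = 218, so 9 ≤ 218.
n = 3: 3^n = 27 and 109·n = 327, so 27 ≤ 327.
n = 4: 3^n = 81 and 109·n = 436, so 81 ≤ 436.
n = 5: 3^n = 243 and 109·n = 545, so 243 ≤ 545.
n = 6: 3^n = 729 and 109·n = 654, so 729 > 654.
Thus n = 6 disproves the claim, and no smaller n works.

n = 6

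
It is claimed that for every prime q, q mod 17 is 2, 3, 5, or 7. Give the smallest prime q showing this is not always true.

Check each prime q in order until the claim fails.
q = 2: 2 mod 17 = 2.
q = 3: 3 mod 17 = 3.
q = 5: 5 mod 17 = 5.
q = 7: 7 mod 17 = 7.
q = 11: 11 mod 17 = 11 — not in {2, 3, 5, 7}.

q = 11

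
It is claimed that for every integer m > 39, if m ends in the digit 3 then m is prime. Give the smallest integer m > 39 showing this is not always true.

m = 63

We need the least integer m > 39 for which m ends in the digit 3 but m is not prime.
m = 43: 43 ends in 3 and is prime.
m = 53: 53 ends in 3 and is prime.
m = 63: 63 ends in 3; 63 = 3 × 21, composite.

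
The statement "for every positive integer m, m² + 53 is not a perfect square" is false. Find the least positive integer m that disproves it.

The first 25 eligible values, up to m = 25, all satisfy the conclusion.
m = 26: 26² + 53 = 729 = 27², a perfect square.

m = 26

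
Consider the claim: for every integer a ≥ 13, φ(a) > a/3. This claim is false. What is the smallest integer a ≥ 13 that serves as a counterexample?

a = 18

A counterexample is any integer a ≥ 13 such that the claim fails; we check each in order.
For a = 13, 14, 15, 16, 17 the conclusion holds.
a = 18: φ(18) = 6 and 18/3 = 6, so φ(18) ≤ 18/3.
Thus a = 18 disproves the claim, and no smaller a works.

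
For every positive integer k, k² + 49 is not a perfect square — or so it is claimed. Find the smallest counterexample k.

k = 24

Check each positive integer k in order until k² + 49 is a perfect square.
The first 23 eligible values, up to k = 23, all satisfy the conclusion.
k = 24: 24² + 49 = 625 = 25², a perfect square.
Thus k = 24 disproves the claim, and no smaller k works.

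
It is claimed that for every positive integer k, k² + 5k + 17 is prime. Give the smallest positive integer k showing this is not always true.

k = 8

Check each positive integer k in order until k² + 5k + 17 is not prime.
For k = 1, 2, 3, 4, 5, 6, 7 the conclusion holds.
k = 8: k² + 5k + 17 = 121 = 11 × 11, composite.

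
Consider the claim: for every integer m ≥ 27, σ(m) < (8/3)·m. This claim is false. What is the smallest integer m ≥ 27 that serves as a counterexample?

We need the least integer m ≥ 27 for which the claim fails.
The first 33 eligible values, up to m = 59, all satisfy the conclusion.
m = 60: σ(60) = 168; 168 ≥ 160.
So m = 60 is the smallest counterexample.

m = 60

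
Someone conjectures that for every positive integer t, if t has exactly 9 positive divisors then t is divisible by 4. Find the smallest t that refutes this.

t = 36: τ(36) = 9; 36 mod 4 = 0.
t = 100: τ(100) = 9; 100 mod 4 = 0.
t = 196: τ(196) = 9; 196 mod 4 = 0.
t = 225: τ(225) = 9; 225 mod 4 = 1.
Hence t = 225 is a counterexample.

t = 225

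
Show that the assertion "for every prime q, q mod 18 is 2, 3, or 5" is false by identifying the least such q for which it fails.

q = 7

For q = 2, 3, 5 the conclusion holds.
q = 7: 7 mod 18 = 7 — not in {2, 3, 5}.
Hence q = 7 is a counterexample.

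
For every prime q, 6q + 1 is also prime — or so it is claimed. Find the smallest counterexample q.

We need the least prime q for which 6q + 1 is not prime.
q = 2: 6q + 1 = 13, prime.
q = 3: 6q + 1 = 19, prime.
q = 5: 6q + 1 = 31, prime.
q = 7: 6q + 1 = 43, prime.
q = 11: 6q + 1 = 67, prime.
q = 13: 6q + 1 = 79, prime.
q = 17: 6q + 1 = 103, prime.
q = 19: 6q + 1 = 115 = 5 × 23, not prime.

q = 19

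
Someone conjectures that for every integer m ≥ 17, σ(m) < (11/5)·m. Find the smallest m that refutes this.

A counterexample is any integer m ≥ 17 such that the claim fails; we check each in order.
For m = 17, 18, 19, 20, 21, 22, 23 the conclusion holds.
m = 24: σ(24) = 60; 60 ≥ 264/5.

m = 24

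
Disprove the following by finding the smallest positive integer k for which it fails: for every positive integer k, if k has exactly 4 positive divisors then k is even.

k = 15

For k = 6, 8, 10, 14 the conclusion holds.
k = 15: divisors of 15: 1, 3, 5, 15; 15 is odd.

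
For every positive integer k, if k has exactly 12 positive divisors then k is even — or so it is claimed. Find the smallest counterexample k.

k = 315

Check each positive integer k in order until k has exactly 12 positive divisors but k is odd.
The first 24 eligible values, up to k = 308, all satisfy the conclusion.
k = 315: divisors of 315: 12 divisors; 315 is odd.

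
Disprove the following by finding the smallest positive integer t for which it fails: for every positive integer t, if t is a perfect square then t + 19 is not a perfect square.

t = 81

A counterexample is any positive integer t such that t is a perfect square but t + 19 is a perfect square; we check each in order.
t = 1: 1 + 19 = 20, not a perfect square.
t = 4: 4 + 19 = 23, not a perfect square.
t = 9: 9 + 19 = 28, not a perfect square.
t = 16: 16 + 19 = 35, not a perfect square.
t = 25: 25 + 19 = 44, not a perfect square.
t = 36: 36 + 19 = 55, not a perfect square.
t = 49: 49 + 19 = 68, not a perfect square.
t = 64: 64 + 19 = 83, not a perfect square.
t = 81: 81 = 9² and 81 + 19 = 100 = 10².
Hence t = 81 is a counterexample.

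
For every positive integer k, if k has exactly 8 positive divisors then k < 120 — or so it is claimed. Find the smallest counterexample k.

k = 128

We need the least positive integer k for which k has exactly 8 positive divisors but the claim fails.
For k = 24, 30, 40, 42, …, 105, 110, 114 the conclusion holds.
k = 128: τ(128) = 8; 128 ≥ 120.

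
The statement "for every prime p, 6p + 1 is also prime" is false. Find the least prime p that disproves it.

p = 19

Check each prime p in order until 6p + 1 is not prime.
For p = 2, 3, 5, 7, 11, 13, 17 the conclusion holds.
p = 19: 6p + 1 = 115 = 5 × 23, not prime.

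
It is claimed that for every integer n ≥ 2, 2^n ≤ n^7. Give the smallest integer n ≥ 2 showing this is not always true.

We need the least integer n ≥ 2 for which 2^n > n^7.
For n = 2, 3, 4, 5, …, 34, 35, 36 the conclusion holds.
n = 37: 2^n = 137438953472 and n^7 = 94931877133, so 137438953472 > 94931877133.
Thus n = 37 disproves the claim, and no smaller n works.

n = 37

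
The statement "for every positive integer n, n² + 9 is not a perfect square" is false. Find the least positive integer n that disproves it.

n = 4

A counterexample is any positive integer n such that n² + 9 is a perfect square; we check each in order.
For n = 1, 2, 3 the conclusion holds.
n = 4: 4² + 9 = 25 = 5², a perfect square.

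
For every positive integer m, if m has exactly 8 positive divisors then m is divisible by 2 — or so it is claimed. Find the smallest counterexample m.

m = 105

We need the least positive integer m for which m has exactly 8 positive divisors but m is not divisible by 2.
For m = 24, 30, 40, 42, …, 88, 102, 104 the conclusion holds.
m = 105: τ(105) = 8; 105 mod 2 = 1.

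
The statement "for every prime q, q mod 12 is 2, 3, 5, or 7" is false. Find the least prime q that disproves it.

q = 11

A counterexample is any prime q such that the claim fails; we check each in order.
For q = 2, 3, 5, 7 the conclusion holds.
q = 11: 11 mod 12 = 11 — not in {2, 3, 5, 7}.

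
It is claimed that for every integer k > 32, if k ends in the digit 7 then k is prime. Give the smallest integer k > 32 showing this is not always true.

k = 57

We need the least integer k > 32 for which k ends in the digit 7 but k is not prime.
k = 37: 37 ends in 7 and is prime.
k = 47: 47 ends in 7 and is prime.
k = 57: 57 ends in 7; 57 = 3 × 19, composite.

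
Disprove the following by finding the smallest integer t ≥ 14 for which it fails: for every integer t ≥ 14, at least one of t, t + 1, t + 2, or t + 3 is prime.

A counterexample is any integer t ≥ 14 such that t, t + 1, t + 2, t + 3 are all composite; we check each in order.
For t = 14, 15, 16, 17, 18, 19, 20, 21, 22, 23 the conclusion holds.
t = 24: 24 = 2 × 12; 25 = 5 × 5; 26 = 2 × 13; 27 = 3 × 9 — all composite.

t = 24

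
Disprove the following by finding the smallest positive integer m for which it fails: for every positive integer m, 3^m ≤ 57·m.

m = 6

For m = 1, 2, 3, 4, 5 the conclusion holds.
m = 6: 3^m = 729 and 57·m = 342, so 729 > 342.
Hence m = 6 is a counterexample.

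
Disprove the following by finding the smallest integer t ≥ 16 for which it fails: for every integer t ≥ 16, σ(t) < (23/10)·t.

A counterexample is any integer t ≥ 16 such that the claim fails; we check each in order.
t = 16: σ(16) = 31; 31 < 184/5.
t = 17: σ(17) = 18; 18 < 391/10.
t = 18: σ(18) = 39; 39 < 207/5.
t = 19: σ(19) = 20; 20 < 437/10.
t = 20: σ(20) = 42; 42 < 46.
t = 21: σ(21) = 32; 32 < 483/10.
t = 22: σ(22) = 36; 36 < 253/5.
t = 23: σ(23) = 24; 24 < 529/10.
t = 24: σ(24) = 60; 60 ≥ 276/5.
So t = 24 is the smallest counterexample.

t = 24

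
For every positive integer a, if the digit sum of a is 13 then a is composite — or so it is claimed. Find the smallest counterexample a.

A counterexample is any positive integer a such that the digit sum of a is 13 but a is prime; we check each in order.
a = 49: digit sum 13; 49 is composite.
a = 58: digit sum 13; 58 is composite.
a = 67: digit sum 13; 67 is prime, not composite.

a = 67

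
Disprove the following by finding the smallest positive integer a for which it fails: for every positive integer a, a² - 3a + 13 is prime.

a = 12

We need the least positive integer a for which a² - 3a + 13 is not prime.
For a = 1, 2, 3, 4, …, 9, 10, 11 the conclusion holds.
a = 12: a² - 3a + 13 = 121 = 11 × 11, composite.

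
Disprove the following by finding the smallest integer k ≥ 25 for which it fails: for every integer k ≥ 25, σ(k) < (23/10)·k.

For k = 25, 26, 27, 28, 29 the conclusion holds.
k = 30: σ(30) = 72; 72 ≥ 69.
So k = 30 is the smallest counterexample.

k = 30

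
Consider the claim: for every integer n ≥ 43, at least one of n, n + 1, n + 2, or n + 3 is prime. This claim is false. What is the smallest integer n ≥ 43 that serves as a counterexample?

Check each integer n ≥ 43 in order until n, n + 1, n + 2, n + 3 are all composite.
n = 43: 43 is prime.
n = 44: 47 is prime.
n = 45: 47 is prime.
n = 46: 47 is prime.
n = 47: 47 is prime.
n = 48: 48 = 2 × 24; 49 = 7 × 7; 50 = 2 × 25; 51 = 3 × 17 — all composite.

n = 48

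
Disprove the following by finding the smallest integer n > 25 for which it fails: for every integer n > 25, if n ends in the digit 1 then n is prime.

n = 51

For n = 31, 41 the conclusion holds.
n = 51: 51 ends in 1; 51 = 3 × 17, composite.
Hence n = 51 is a counterexample.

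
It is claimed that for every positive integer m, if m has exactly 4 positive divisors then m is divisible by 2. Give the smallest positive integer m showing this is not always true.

The first 4 eligible values, up to m = 14, all satisfy the conclusion.
m = 15: τ(15) = 4; 15 mod 2 = 1.

m = 15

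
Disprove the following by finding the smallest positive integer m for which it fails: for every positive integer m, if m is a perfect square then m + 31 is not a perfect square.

Check each positive integer m in order until m is a perfect square but m + 31 is a perfect square.
For m = 1, 4, 9, 16, …, 144, 169, 196 the conclusion holds.
m = 225: 225 = 15² and 225 + 31 = 256 = 16².

m = 225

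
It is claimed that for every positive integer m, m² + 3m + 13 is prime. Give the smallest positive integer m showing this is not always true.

m = 9

Check each positive integer m in order until m² + 3m + 13 is not prime.
For m = 1, 2, 3, 4, 5, 6, 7, 8 the conclusion holds.
m = 9: m² + 3m + 13 = 121 = 11 × 11, composite.
So m = 9 is the smallest counterexample.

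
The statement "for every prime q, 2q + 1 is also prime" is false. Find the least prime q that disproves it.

q = 2: 2q + 1 = 5, prime.
q = 3: 2q + 1 = 7, prime.
q = 5: 2q + 1 = 11, prime.
q = 7: 2q + 1 = 15 = 3 × 5, not prime.

q = 7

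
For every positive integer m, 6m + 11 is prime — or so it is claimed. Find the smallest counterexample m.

m = 4

We need the least positive integer m for which 6m + 11 is not prime.
m = 1: 6m + 11 = 17, prime.
m = 2: 6m + 11 = 23, prime.
m = 3: 6m + 11 = 29, prime.
m = 4: 6m + 11 = 35 = 5 × 7, composite.
So m = 4 is the smallest counterexample.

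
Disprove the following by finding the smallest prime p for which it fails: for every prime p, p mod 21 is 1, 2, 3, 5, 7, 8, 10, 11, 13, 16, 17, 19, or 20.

A counterexample is any prime p such that the claim fails; we check each in order.
For p = 2, 3, 5, 7, …, 53, 59, 61 the conclusion holds.
p = 67: 67 mod 21 = 4 — not in {1, 2, 3, 5, 7, 8, 10, 11, 13, 16, 17, 19, 20}.

p = 67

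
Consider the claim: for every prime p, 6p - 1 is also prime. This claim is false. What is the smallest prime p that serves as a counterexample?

We need the least prime p for which 6p - 1 is not prime.
For p = 2, 3, 5, 7 the conclusion holds.
p = 11: 6p - 1 = 65 = 5 × 13, not prime.

p = 11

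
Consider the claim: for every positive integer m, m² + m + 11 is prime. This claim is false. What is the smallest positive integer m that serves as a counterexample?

m = 10

Check each positive integer m in order until m² + m + 11 is not prime.
For m = 1, 2, 3, 4, 5, 6, 7, 8, 9 the conclusion holds.
m = 10: m² + m + 11 = 121 = 11 × 11, composite.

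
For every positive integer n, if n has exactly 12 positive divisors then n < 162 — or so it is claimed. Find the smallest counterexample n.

n = 198

For n = 60, 72, 84, 90, …, 150, 156, 160 the conclusion holds.
n = 198: τ(198) = 12; 198 ≥ 162.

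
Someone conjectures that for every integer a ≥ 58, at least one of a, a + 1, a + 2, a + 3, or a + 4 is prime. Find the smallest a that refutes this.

a = 62

Check each integer a ≥ 58 in order until a, a + 1, a + 2, a + 3, a + 4 are all composite.
The first 4 eligible values, up to a = 61, all satisfy the conclusion.
a = 62: 62 = 2 × 31; 63 = 3 × 21; 64 = 2 × 32; 65 = 5 × 13; 66 = 2 × 33 — all composite.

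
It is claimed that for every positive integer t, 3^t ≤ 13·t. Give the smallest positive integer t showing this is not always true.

t = 4

Check each positive integer t in order until 3^t > 13·t.
For t = 1, 2, 3 the conclusion holds.
t = 4: 3^t = 81 and 13·t = 52, so 81 > 52.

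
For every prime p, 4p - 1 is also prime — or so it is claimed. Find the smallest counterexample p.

p = 7

Check each prime p in order until 4p - 1 is not prime.
p = 2: 4p - 1 = 7, prime.
p = 3: 4p - 1 = 11, prime.
p = 5: 4p - 1 = 19, prime.
p = 7: 4p - 1 = 27 = 3 × 9, not prime.
Thus p = 7 disproves the claim, and no smaller p works.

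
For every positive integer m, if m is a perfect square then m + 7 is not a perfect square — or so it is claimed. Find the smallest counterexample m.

For m = 1, 4 the conclusion holds.
m = 9: 9 = 3² and 9 + 7 = 16 = 4².
So m = 9 is the smallest counterexample.

m = 9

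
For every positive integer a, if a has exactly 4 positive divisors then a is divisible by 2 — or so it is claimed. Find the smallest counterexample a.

a = 15

A counterexample is any positive integer a such that a has exactly 4 positive divisors but a is not divisible by 2; we check each in order.
a = 6: τ(6) = 4; 6 mod 2 = 0.
a = 8: τ(8) = 4; 8 mod 2 = 0.
a = 10: τ(10) = 4; 10 mod 2 = 0.
a = 14: τ(14) = 4; 14 mod 2 = 0.
a = 15: τ(15) = 4; 15 mod 2 = 1.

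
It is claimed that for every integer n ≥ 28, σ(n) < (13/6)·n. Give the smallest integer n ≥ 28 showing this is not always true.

n = 30

We need the least integer n ≥ 28 for which the claim fails.
For n = 28, 29 the conclusion holds.
n = 30: σ(30) = 72; 72 ≥ 65.
So n = 30 is the smallest counterexample.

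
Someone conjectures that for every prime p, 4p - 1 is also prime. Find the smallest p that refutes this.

For p = 2, 3, 5 the conclusion holds.
p = 7: 4p - 1 = 27 = 3 × 9, not prime.

p = 7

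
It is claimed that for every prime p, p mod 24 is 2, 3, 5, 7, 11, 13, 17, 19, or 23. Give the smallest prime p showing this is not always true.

For p = 2, 3, 5, 7, …, 61, 67, 71 the conclusion holds.
p = 73: 73 mod 24 = 1 — not in {2, 3, 5, 7, 11, 13, 17, 19, 23}.
Thus p = 73 disproves the claim, and no smaller p works.

p = 73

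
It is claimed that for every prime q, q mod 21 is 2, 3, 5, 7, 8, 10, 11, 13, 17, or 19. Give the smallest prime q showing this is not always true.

Check each prime q in order until the claim fails.
For q = 2, 3, 5, 7, …, 23, 29, 31 the conclusion holds.
q = 37: 37 mod 21 = 16 — not in {2, 3, 5, 7, 8, 10, 11, 13, 17, 19}.
Hence q = 37 is a counterexample.

q = 37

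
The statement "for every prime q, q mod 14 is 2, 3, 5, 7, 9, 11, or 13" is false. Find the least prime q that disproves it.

Check each prime q in order until the claim fails.
For q = 2, 3, 5, 7, 11, 13, 17, 19, 23 the conclusion holds.
q = 29: 29 mod 14 = 1 — not in {2, 3, 5, 7, 9, 11, 13}.
Hence q = 29 is a counterexample.

q = 29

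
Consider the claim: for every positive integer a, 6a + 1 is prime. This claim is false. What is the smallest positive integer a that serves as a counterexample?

Check each positive integer a in order until 6a + 1 is not prime.
a = 1: 6a + 1 = 7, prime.
a = 2: 6a + 1 = 13, prime.
a = 3: 6a + 1 = 19, prime.
a = 4: 6a + 1 = 25 = 5 × 5, composite.

a = 4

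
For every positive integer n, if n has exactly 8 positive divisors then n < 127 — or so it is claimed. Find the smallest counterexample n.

n = 128

We need the least positive integer n for which n has exactly 8 positive divisors but the claim fails.
For n = 24, 30, 40, 42, …, 105, 110, 114 the conclusion holds.
n = 128: τ(128) = 8; 128 ≥ 127.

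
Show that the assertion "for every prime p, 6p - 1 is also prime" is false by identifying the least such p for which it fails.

p = 2: 6p - 1 = 11, prime.
p = 3: 6p - 1 = 17, prime.
p = 5: 6p - 1 = 29, prime.
p = 7: 6p - 1 = 41, prime.
p = 11: 6p - 1 = 65 = 5 × 13, not prime.

p = 11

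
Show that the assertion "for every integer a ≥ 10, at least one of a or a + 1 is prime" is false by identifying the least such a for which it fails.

A counterexample is any integer a ≥ 10 such that a, a + 1 are both composite; we check each in order.
a = 10: 11 is prime.
a = 11: 11 is prime.
a = 12: 13 is prime.
a = 13: 13 is prime.
a = 14: 14 = 2 × 7; 15 = 3 × 5 — both composite.
So a = 14 is the smallest counterexample.

a = 14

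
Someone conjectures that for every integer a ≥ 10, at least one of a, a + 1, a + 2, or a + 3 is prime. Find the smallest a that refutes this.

We need the least integer a ≥ 10 for which a, a + 1, a + 2, a + 3 are all composite.
For a = 10, 11, 12, 13, …, 21, 22, 23 the conclusion holds.
a = 24: 24 = 2 × 12; 25 = 5 × 5; 26 = 2 × 13; 27 = 3 × 9 — all composite.
So a = 24 is the smallest counterexample.

a = 24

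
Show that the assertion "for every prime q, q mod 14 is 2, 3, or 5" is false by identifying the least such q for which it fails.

q = 7

Check each prime q in order until the claim fails.
q = 2: 2 mod 14 = 2.
q = 3: 3 mod 14 = 3.
q = 5: 5 mod 14 = 5.
q = 7: 7 mod 14 = 7 — not in {2, 3, 5}.
So q = 7 is the smallest counterexample.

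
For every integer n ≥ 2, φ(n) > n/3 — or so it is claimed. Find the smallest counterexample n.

The first 4 eligible values, up to n = 5, all satisfy the conclusion.
n = 6: φ(6) = 2 and 6/3 = 2, so φ(6) ≤ 6/3.
Thus n = 6 disproves the claim, and no smaller n works.

n = 6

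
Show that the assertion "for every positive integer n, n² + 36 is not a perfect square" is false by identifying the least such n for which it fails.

n = 8

A counterexample is any positive integer n such that n² + 36 is a perfect square; we check each in order.
The first 7 eligible values, up to n = 7, all satisfy the conclusion.
n = 8: 8² + 36 = 100 = 10², a perfect square.
Thus n = 8 disproves the claim, and no smaller n works.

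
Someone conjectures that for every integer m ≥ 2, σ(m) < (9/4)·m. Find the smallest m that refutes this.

m = 12

For m = 2, 3, 4, 5, 6, 7, 8, 9, 10, 11 the conclusion holds.
m = 12: σ(12) = 28; 28 ≥ 27.
So m = 12 is the smallest counterexample.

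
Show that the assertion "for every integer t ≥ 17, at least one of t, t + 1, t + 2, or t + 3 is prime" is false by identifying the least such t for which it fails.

t = 17: 17 is prime.
t = 18: 19 is prime.
t = 19: 19 is prime.
t = 20: 23 is prime.
t = 21: 23 is prime.
t = 22: 23 is prime.
t = 23: 23 is prime.
t = 24: 24 = 2 × 12; 25 = 5 × 5; 26 = 2 × 13; 27 = 3 × 9 — all composite.
Hence t = 24 is a counterexample.

t = 24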